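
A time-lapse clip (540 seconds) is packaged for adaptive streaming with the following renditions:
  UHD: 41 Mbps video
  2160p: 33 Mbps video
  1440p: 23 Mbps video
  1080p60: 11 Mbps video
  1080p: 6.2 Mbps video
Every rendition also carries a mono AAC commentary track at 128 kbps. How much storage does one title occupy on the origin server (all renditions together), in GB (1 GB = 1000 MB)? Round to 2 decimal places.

Audio: 128 kbps = 0.128 Mbps.
Sum of rendition bitrates: (41+0.128) + (33+0.128) + (23+0.128) + (11+0.128) + (6.2+0.128) = 114.840 Mbps.
× 540 s = 62,014 Mb = 7,752 MB = 7.752 GB.

7.75 GB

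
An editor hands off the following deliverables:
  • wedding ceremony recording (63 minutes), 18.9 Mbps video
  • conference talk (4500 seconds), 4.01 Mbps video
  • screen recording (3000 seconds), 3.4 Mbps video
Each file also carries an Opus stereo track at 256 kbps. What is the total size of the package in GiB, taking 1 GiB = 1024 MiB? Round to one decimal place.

11.9 GiB

Audio: 256 kbps = 0.256 Mbps.
wedding ceremony recording: 19.156 Mbps × 3780 s = 72409.7 Mb
conference talk: 4.266 Mbps × 4500 s = 19197.0 Mb
screen recording: 3.656 Mbps × 3000 s = 10968.0 Mb
Total: 102574.7 Mb = 12821.8 MB.
= 11.94 GiB.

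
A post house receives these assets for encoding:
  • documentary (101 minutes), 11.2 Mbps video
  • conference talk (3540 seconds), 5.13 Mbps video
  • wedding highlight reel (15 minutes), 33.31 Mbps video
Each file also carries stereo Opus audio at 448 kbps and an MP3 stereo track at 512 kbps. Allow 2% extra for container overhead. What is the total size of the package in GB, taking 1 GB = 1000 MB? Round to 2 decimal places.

Audio total: 448 + 512 = 960 kbps = 0.960 Mbps.
documentary: 12.160 Mbps × 6060 s × 1.02 = 75163.4 Mb
conference talk: 6.090 Mbps × 3540 s × 1.02 = 21989.8 Mb
wedding highlight reel: 34.270 Mbps × 900 s × 1.02 = 31459.9 Mb
Total: 128613.0 Mb = 16076.6 MB.
= 16.08 GB.

16.08 GB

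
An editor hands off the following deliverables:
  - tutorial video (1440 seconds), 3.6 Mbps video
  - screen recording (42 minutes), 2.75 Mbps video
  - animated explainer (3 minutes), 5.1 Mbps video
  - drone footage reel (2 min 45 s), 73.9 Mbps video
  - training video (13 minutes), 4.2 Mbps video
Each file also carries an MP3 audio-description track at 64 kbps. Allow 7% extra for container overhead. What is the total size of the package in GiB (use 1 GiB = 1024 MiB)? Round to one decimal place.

3.6 GiB

Audio: 64 kbps = 0.064 Mbps.
tutorial video: 3.664 Mbps × 1440 s × 1.07 = 5645.5 Mb
screen recording: 2.814 Mbps × 2520 s × 1.07 = 7587.7 Mb
animated explainer: 5.164 Mbps × 180 s × 1.07 = 994.6 Mb
drone footage reel: 73.964 Mbps × 165 s × 1.07 = 13058.3 Mb
training video: 4.264 Mbps × 780 s × 1.07 = 3558.7 Mb
Total: 30844.8 Mb = 3855.6 MB.
= 3.591 GiB.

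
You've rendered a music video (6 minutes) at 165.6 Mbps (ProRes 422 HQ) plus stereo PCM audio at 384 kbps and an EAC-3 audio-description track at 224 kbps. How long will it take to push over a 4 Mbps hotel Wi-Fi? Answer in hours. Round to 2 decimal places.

6 min = 360 s
Audio total: 384 + 224 = 608 kbps = 0.608 Mbps.
Total bitrate: 166.208 Mbps.
File: 166.208 Mbps × 360 s = 59834.9 Mb.
At 4 Mbps: 59834.9 / 4 = 14958.7 s ≈ 4.16 hours.

4.16 hours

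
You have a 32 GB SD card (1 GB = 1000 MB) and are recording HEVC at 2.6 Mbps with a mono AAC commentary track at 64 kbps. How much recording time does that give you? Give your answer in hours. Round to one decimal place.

Audio: 64 kbps = 0.064 Mbps.
Total bitrate: 2.6 + 0.064 = 2.664 Mbps.
Capacity: 32 GB = 256,000 Mb.
Recording time: 256,000 / 2.664 = 96,096 s ≈ 26.7 hours.

26.7 hours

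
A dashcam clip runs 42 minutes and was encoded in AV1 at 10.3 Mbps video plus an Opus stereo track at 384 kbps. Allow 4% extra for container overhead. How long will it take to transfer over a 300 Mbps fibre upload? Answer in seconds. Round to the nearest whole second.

42 min = 2520 s
Audio: 384 kbps = 0.384 Mbps.
Total bitrate: 10.684 Mbps.
File: 10.684 Mbps × 2520 s = 26923.7 Mb.
With 4% container overhead: ×1.04. → 28000.6 Mb.
At 300 Mbps: 28000.6 / 300 = 93.3 s ≈ 93.3 seconds.

93 seconds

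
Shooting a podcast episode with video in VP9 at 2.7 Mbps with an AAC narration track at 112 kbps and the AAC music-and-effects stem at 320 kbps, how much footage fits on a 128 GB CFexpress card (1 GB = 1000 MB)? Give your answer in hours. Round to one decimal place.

Audio total: 112 + 320 = 432 kbps = 0.432 Mbps.
Total bitrate: 2.7 + 0.432 = 3.132 Mbps.
Capacity: 128 GB = 1,024,000 Mb.
Recording time: 1,024,000 / 3.132 = 326,948 s ≈ 90.8 hours.

90.8 hours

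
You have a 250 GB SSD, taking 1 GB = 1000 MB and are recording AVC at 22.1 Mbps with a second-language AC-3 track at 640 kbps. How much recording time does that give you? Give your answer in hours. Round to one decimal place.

Audio: 640 kbps = 0.640 Mbps.
Total bitrate: 22.1 + 0.640 = 22.740 Mbps.
Capacity: 250 GB = 2,000,000 Mb.
Recording time: 2,000,000 / 22.740 = 87,951 s ≈ 24.4 hours.

24.4 hours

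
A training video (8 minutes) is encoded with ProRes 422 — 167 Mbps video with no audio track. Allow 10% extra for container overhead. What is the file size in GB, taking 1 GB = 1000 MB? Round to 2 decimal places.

11.02 GB

8 min = 480 s
Total bitrate: 167 Mbps.
Stream data: 167.000 Mbps × 480 s = 80160.0 Mb.
With 10% container overhead: ×1.10.
88,176 Mb ÷ 8 = 11,022 MB → 11.02 GB.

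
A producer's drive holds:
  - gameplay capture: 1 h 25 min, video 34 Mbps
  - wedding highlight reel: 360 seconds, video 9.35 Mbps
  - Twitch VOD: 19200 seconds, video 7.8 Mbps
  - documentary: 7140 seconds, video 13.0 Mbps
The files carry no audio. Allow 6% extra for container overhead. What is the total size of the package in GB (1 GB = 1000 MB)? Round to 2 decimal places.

gameplay capture: 34.000 Mbps × 5100 s × 1.06 = 183804.0 Mb
wedding highlight reel: 9.350 Mbps × 360 s × 1.06 = 3568.0 Mb
Twitch VOD: 7.800 Mbps × 19200 s × 1.06 = 158745.6 Mb
documentary: 13.000 Mbps × 7140 s × 1.06 = 98389.2 Mb
Total: 444506.8 Mb = 55563.3 MB.
= 55.56 GB.

55.56 GB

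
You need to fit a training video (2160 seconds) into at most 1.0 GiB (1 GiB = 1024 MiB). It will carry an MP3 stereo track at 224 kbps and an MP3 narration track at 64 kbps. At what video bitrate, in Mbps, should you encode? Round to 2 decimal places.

3.69 Mbps

Budget: 1.0 GiB = 8589.9 Mb.
Total bitrate budget: 8589.9 Mb / 2160 s = 3.977 Mbps.
Audio total: 224 + 64 = 288 kbps = 0.288 Mbps.
Video: 3.977 − 0.288 = 3.689 Mbps.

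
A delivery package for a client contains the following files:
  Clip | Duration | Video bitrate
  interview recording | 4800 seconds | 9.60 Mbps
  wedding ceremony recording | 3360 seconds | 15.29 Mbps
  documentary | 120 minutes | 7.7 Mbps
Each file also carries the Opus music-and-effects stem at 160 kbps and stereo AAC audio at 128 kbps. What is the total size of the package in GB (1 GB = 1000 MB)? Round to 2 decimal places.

19.66 GB

Audio total: 160 + 128 = 288 kbps = 0.288 Mbps.
interview recording: 9.888 Mbps × 4800 s = 47462.4 Mb
wedding ceremony recording: 15.578 Mbps × 3360 s = 52342.1 Mb
documentary: 7.988 Mbps × 7200 s = 57513.6 Mb
Total: 157318.1 Mb = 19664.8 MB.
= 19.66 GB.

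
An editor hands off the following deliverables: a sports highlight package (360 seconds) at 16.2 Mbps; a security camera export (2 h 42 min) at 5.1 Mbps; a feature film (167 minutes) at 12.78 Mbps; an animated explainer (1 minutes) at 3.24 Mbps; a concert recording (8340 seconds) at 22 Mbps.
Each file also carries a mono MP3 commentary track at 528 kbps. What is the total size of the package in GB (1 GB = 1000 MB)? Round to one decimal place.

Audio: 528 kbps = 0.528 Mbps.
sports highlight package: 16.728 Mbps × 360 s = 6022.1 Mb
security camera export: 5.628 Mbps × 9720 s = 54704.2 Mb
feature film: 13.308 Mbps × 10020 s = 133346.2 Mb
animated explainer: 3.768 Mbps × 60 s = 226.1 Mb
concert recording: 22.528 Mbps × 8340 s = 187883.5 Mb
Total: 382182.0 Mb = 47772.8 MB.
= 47.77 GB.

47.8 GB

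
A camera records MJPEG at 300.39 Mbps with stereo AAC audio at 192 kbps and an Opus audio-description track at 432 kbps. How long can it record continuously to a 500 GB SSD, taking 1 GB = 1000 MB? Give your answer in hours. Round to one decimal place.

3.7 hours

Audio total: 192 + 432 = 624 kbps = 0.624 Mbps.
Total bitrate: 300.39 + 0.624 = 301.014 Mbps.
Capacity: 500 GB = 4,000,000 Mb.
Recording time: 4,000,000 / 301.014 = 13,288 s ≈ 3.69 hours.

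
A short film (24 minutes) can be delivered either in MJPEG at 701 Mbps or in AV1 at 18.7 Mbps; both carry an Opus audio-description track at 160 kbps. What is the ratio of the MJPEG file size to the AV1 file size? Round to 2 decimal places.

24 min = 1440 s
Audio: 160 kbps = 0.160 Mbps.
MJPEG: 701.160 Mbps × 1440 s = 1009670.4 Mb = 126.209 GB.
AV1: 18.860 Mbps × 1440 s = 27158.4 Mb = 3.395 GB.
Ratio: 126.209 / 3.395 = 37.177.

37.18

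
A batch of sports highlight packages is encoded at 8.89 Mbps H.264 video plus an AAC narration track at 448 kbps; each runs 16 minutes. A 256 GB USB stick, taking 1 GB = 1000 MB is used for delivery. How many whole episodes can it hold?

228

16 min = 960 s
Audio: 448 kbps = 0.448 Mbps.
Total bitrate: 9.338 Mbps.
Per item: 9.338 Mbps × 960 s = 8,964 Mb = 1,121 MB.
Capacity: 256 GB = 2,048,000 Mb; 228.46 items → 228 complete.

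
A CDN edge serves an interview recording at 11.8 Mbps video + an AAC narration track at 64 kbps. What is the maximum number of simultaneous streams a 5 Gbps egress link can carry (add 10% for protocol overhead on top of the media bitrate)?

383

Audio: 64 kbps = 0.064 Mbps.
Per-viewer media rate: 11.864 Mbps.
On the wire with 10% overhead: 13.050 Mbps.
5 Gbps = 5,000 Mbps; 5,000 / 13.050 = 383.13 → 383 viewers.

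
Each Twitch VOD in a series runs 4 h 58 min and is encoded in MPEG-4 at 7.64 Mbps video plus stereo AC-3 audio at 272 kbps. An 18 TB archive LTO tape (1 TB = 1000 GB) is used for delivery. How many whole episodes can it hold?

1017

4 h 58 min = 298 min = 17880 s
Audio: 272 kbps = 0.272 Mbps.
Total bitrate: 7.912 Mbps.
Per item: 7.912 Mbps × 17880 s = 141,467 Mb = 17,683 MB.
Capacity: 18 TB = 144,000,000 Mb; 1017.91 items → 1017 complete.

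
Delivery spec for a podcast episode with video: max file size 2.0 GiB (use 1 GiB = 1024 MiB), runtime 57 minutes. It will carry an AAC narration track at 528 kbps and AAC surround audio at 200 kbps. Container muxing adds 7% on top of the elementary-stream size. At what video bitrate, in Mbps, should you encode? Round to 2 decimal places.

3.97 Mbps

Budget: 2.0 GiB = 17179.9 Mb.
Stream payload after overhead: 17179.9 / 1.07 = 16056.0 Mb.
57 min = 3420 s
Total bitrate budget: 16056.0 Mb / 3420 s = 4.695 Mbps.
Audio total: 528 + 200 = 728 kbps = 0.728 Mbps.
Video: 4.695 − 0.728 = 3.967 Mbps.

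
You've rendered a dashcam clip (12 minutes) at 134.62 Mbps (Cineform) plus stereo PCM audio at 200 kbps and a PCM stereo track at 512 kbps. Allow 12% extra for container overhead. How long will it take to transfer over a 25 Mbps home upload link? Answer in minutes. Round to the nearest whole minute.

73 minutes

12 min = 720 s
Audio total: 200 + 512 = 712 kbps = 0.712 Mbps.
Total bitrate: 135.332 Mbps.
File: 135.332 Mbps × 720 s = 97439.0 Mb.
With 12% container overhead: ×1.12. → 109131.7 Mb.
At 25 Mbps: 109131.7 / 25 = 4365.3 s ≈ 72.8 minutes.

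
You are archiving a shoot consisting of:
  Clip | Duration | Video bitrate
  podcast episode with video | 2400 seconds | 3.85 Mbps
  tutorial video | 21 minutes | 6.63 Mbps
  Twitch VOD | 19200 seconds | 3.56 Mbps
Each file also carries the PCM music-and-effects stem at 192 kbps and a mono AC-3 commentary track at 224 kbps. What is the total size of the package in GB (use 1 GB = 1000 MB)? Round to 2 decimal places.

11.93 GB

Audio total: 192 + 224 = 416 kbps = 0.416 Mbps.
podcast episode with video: 4.266 Mbps × 2400 s = 10238.4 Mb
tutorial video: 7.046 Mbps × 1260 s = 8878.0 Mb
Twitch VOD: 3.976 Mbps × 19200 s = 76339.2 Mb
Total: 95455.6 Mb = 11931.9 MB.
= 11.93 GB.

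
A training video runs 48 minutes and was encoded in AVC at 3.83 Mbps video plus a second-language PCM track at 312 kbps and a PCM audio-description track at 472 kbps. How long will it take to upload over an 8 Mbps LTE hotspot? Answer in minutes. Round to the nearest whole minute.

28 minutes

48 min = 2880 s
Audio total: 312 + 472 = 784 kbps = 0.784 Mbps.
Total bitrate: 4.614 Mbps.
File: 4.614 Mbps × 2880 s = 13288.3 Mb.
At 8 Mbps: 13288.3 / 8 = 1661.0 s ≈ 27.7 minutes.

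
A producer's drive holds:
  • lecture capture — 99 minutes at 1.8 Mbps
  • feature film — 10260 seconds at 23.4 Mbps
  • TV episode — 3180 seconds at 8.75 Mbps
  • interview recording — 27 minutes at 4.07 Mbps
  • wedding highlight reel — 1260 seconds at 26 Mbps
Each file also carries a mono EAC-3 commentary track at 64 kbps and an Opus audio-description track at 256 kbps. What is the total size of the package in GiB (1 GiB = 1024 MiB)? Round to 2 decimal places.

Audio total: 64 + 256 = 320 kbps = 0.320 Mbps.
lecture capture: 2.120 Mbps × 5940 s = 12592.8 Mb
feature film: 23.720 Mbps × 10260 s = 243367.2 Mb
TV episode: 9.070 Mbps × 3180 s = 28842.6 Mb
interview recording: 4.390 Mbps × 1620 s = 7111.8 Mb
wedding highlight reel: 26.320 Mbps × 1260 s = 33163.2 Mb
Total: 325077.6 Mb = 40634.7 MB.
= 37.84 GiB.

37.84 GiB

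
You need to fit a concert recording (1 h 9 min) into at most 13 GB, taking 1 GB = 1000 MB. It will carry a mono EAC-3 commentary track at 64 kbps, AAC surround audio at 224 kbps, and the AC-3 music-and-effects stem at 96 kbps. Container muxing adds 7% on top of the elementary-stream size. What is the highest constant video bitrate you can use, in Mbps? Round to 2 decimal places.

Budget: 13 GB = 104000.0 Mb.
Stream payload after overhead: 104000.0 / 1.07 = 97196.3 Mb.
1 h 9 min = 69 min = 4140 s
Total bitrate budget: 97196.3 Mb / 4140 s = 23.477 Mbps.
Audio total: 64 + 224 + 96 = 384 kbps = 0.384 Mbps.
Video: 23.477 − 0.384 = 23.093 Mbps.

23.09 Mbps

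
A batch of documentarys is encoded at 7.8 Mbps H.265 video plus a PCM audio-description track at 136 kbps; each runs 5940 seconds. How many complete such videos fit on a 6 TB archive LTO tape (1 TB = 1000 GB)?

Audio: 136 kbps = 0.136 Mbps.
Total bitrate: 7.936 Mbps.
Per item: 7.936 Mbps × 5940 s = 47,140 Mb = 5,892 MB.
Capacity: 6 TB = 48,000,000 Mb; 1018.25 items → 1018 complete.

1018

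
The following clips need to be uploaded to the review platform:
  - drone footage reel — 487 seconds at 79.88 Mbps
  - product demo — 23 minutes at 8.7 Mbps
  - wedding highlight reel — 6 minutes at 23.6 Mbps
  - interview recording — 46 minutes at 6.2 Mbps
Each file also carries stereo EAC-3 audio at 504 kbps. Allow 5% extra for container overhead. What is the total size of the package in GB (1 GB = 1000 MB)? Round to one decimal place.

Audio: 504 kbps = 0.504 Mbps.
drone footage reel: 80.384 Mbps × 487 s × 1.05 = 41104.4 Mb
product demo: 9.204 Mbps × 1380 s × 1.05 = 13336.6 Mb
wedding highlight reel: 24.104 Mbps × 360 s × 1.05 = 9111.3 Mb
interview recording: 6.704 Mbps × 2760 s × 1.05 = 19428.2 Mb
Total: 82980.5 Mb = 10372.6 MB.
= 10.37 GB.

10.4 GB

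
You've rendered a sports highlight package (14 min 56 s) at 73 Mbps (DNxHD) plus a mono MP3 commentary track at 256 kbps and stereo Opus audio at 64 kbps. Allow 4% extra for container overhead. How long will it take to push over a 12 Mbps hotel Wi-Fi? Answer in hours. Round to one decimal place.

1.6 hours

14 min 56 s = 896 s
Audio total: 256 + 64 = 320 kbps = 0.320 Mbps.
Total bitrate: 73.320 Mbps.
File: 73.320 Mbps × 896 s = 65694.7 Mb.
With 4% container overhead: ×1.04. → 68322.5 Mb.
At 12 Mbps: 68322.5 / 12 = 5693.5 s ≈ 1.58 hours.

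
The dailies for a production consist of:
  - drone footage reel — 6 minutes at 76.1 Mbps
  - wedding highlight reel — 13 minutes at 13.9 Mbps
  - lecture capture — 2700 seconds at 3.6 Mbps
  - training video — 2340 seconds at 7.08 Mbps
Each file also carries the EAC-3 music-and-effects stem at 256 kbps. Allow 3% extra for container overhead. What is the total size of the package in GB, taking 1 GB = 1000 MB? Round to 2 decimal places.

Audio: 256 kbps = 0.256 Mbps.
drone footage reel: 76.356 Mbps × 360 s × 1.03 = 28312.8 Mb
wedding highlight reel: 14.156 Mbps × 780 s × 1.03 = 11372.9 Mb
lecture capture: 3.856 Mbps × 2700 s × 1.03 = 10723.5 Mb
training video: 7.336 Mbps × 2340 s × 1.03 = 17681.2 Mb
Total: 68090.5 Mb = 8511.3 MB.
= 8.511 GB.

8.51 GB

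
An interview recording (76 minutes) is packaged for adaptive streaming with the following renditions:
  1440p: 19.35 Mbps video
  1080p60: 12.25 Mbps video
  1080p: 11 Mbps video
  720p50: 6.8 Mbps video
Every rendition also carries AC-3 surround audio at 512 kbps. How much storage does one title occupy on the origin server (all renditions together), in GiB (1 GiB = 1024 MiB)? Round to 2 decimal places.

27.31 GiB

76 min = 4560 s
Audio: 512 kbps = 0.512 Mbps.
Sum of rendition bitrates: (19.35+0.512) + (12.25+0.512) + (11+0.512) + (6.8+0.512) = 51.448 Mbps.
× 4560 s = 234,603 Mb = 29,325 MB = 27.31 GiB.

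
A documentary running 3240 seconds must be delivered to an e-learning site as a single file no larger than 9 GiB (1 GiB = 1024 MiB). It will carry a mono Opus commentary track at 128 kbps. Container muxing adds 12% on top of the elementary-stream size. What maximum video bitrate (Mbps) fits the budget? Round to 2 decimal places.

Budget: 9 GiB = 77309.4 Mb.
Stream payload after overhead: 77309.4 / 1.12 = 69026.3 Mb.
Total bitrate budget: 69026.3 Mb / 3240 s = 21.304 Mbps.
Audio: 128 kbps = 0.128 Mbps.
Video: 21.304 − 0.128 = 21.176 Mbps.

21.18 Mbps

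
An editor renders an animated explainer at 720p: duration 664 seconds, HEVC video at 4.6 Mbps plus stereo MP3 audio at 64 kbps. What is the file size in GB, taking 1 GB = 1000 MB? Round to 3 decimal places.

Audio: 64 kbps = 0.064 Mbps.
Total bitrate: 4.6 + 0.064 = 4.664 Mbps.
Stream data: 4.664 Mbps × 664 s = 3096.9 Mb.
3,097 Mb ÷ 8 = 387.1 MB → 0.3871 GB.

0.387 GB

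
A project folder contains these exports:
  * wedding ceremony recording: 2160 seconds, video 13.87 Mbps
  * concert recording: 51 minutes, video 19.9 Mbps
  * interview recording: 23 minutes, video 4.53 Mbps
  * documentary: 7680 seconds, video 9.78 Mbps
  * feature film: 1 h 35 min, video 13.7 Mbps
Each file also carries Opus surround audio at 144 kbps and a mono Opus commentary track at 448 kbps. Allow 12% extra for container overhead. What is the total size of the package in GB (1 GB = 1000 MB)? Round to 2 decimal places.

Audio total: 144 + 448 = 592 kbps = 0.592 Mbps.
wedding ceremony recording: 14.462 Mbps × 2160 s × 1.12 = 34986.5 Mb
concert recording: 20.492 Mbps × 3060 s × 1.12 = 70230.2 Mb
interview recording: 5.122 Mbps × 1380 s × 1.12 = 7916.6 Mb
documentary: 10.372 Mbps × 7680 s × 1.12 = 89215.8 Mb
feature film: 14.292 Mbps × 5700 s × 1.12 = 91240.1 Mb
Total: 293589.1 Mb = 36698.6 MB.
= 36.70 GB.

36.70 GB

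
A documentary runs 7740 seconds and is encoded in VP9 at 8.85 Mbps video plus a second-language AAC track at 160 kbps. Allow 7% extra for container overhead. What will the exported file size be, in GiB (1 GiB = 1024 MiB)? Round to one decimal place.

8.7 GiB

Audio: 160 kbps = 0.160 Mbps.
Total bitrate: 8.85 + 0.160 = 9.010 Mbps.
Stream data: 9.010 Mbps × 7740 s = 69737.4 Mb.
With 7% container overhead: ×1.07.
74,619 Mb = 9,327,377,250 bytes ÷ 1,073,741,824 = 8.687 GiB.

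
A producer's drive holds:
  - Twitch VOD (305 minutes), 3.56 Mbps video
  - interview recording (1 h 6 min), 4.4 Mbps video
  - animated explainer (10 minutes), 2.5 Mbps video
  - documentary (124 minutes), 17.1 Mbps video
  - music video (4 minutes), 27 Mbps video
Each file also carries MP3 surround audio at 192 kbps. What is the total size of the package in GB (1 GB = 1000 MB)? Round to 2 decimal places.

27.95 GB

Audio: 192 kbps = 0.192 Mbps.
Twitch VOD: 3.752 Mbps × 18300 s = 68661.6 Mb
interview recording: 4.592 Mbps × 3960 s = 18184.3 Mb
animated explainer: 2.692 Mbps × 600 s = 1615.2 Mb
documentary: 17.292 Mbps × 7440 s = 128652.5 Mb
music video: 27.192 Mbps × 240 s = 6526.1 Mb
Total: 223639.7 Mb = 27955.0 MB.
= 27.95 GB.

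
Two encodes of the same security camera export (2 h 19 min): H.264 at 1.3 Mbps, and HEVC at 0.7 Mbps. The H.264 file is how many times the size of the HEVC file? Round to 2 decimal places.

1.86

2 h 19 min = 139 min = 8340 s
H.264: 1.300 Mbps × 8340 s = 10842.0 Mb = 1.262 GiB.
HEVC: 0.700 Mbps × 8340 s = 5838.0 Mb = 0.680 GiB.
Ratio: 1.262 / 0.680 = 1.857.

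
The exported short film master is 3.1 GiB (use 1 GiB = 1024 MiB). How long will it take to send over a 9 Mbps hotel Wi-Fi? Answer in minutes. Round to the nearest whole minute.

File: 3.1 GiB = 26628.8 Mb.
At 9 Mbps: 26628.8 / 9 = 2958.8 s ≈ 49.3 minutes.

49 minutes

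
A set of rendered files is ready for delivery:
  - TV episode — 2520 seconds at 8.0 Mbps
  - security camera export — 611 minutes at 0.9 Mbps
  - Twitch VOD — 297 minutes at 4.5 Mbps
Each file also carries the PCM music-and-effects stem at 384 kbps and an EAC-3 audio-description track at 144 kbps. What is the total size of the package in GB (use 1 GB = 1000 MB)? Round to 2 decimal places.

Audio total: 384 + 144 = 528 kbps = 0.528 Mbps.
TV episode: 8.528 Mbps × 2520 s = 21490.6 Mb
security camera export: 1.428 Mbps × 36660 s = 52350.5 Mb
Twitch VOD: 5.028 Mbps × 17820 s = 89599.0 Mb
Total: 163440.0 Mb = 20430.0 MB.
= 20.43 GB.

20.43 GB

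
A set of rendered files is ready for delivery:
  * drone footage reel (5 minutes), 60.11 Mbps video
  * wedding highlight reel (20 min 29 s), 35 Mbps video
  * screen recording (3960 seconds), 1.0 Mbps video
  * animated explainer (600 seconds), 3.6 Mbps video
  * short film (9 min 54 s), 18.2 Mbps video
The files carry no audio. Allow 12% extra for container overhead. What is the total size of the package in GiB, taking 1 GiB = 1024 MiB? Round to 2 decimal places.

10.17 GiB

drone footage reel: 60.110 Mbps × 300 s × 1.12 = 20197.0 Mb
wedding highlight reel: 35.000 Mbps × 1229 s × 1.12 = 48176.8 Mb
screen recording: 1.000 Mbps × 3960 s × 1.12 = 4435.2 Mb
animated explainer: 3.600 Mbps × 600 s × 1.12 = 2419.2 Mb
short film: 18.200 Mbps × 594 s × 1.12 = 12108.1 Mb
Total: 87336.3 Mb = 10917.0 MB.
= 10.17 GiB.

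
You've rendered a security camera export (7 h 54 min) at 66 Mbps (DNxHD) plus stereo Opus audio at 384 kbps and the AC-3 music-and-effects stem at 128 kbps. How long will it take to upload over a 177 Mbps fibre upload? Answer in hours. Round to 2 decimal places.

7 h 54 min = 474 min = 28440 s
Audio total: 384 + 128 = 512 kbps = 0.512 Mbps.
Total bitrate: 66.512 Mbps.
File: 66.512 Mbps × 28440 s = 1891601.3 Mb.
At 177 Mbps: 1891601.3 / 177 = 10687.0 s ≈ 2.97 hours.

2.97 hours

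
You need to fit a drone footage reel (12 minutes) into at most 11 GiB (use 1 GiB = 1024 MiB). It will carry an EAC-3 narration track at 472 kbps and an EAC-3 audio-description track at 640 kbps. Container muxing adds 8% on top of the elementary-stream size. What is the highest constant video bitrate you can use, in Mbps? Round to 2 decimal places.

Budget: 11 GiB = 94489.3 Mb.
Stream payload after overhead: 94489.3 / 1.08 = 87490.1 Mb.
12 min = 720 s
Total bitrate budget: 87490.1 Mb / 720 s = 121.514 Mbps.
Audio total: 472 + 640 = 1112 kbps = 1.112 Mbps.
Video: 121.514 − 1.112 = 120.402 Mbps.

120.40 Mbps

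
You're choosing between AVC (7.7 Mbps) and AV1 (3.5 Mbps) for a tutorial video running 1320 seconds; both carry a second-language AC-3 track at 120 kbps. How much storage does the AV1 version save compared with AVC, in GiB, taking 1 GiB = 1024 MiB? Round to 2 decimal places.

0.65 GiB

Audio: 120 kbps = 0.120 Mbps.
AVC: 7.820 Mbps × 1320 s = 10322.4 Mb = 1.202 GiB.
AV1: 3.620 Mbps × 1320 s = 4778.4 Mb = 0.556 GiB.
Saving: 1.202 − 0.556 = 0.645 GiB.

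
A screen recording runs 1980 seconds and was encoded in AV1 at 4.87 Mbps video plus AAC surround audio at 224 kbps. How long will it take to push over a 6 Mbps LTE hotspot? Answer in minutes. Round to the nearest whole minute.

Audio: 224 kbps = 0.224 Mbps.
Total bitrate: 5.094 Mbps.
File: 5.094 Mbps × 1980 s = 10086.1 Mb.
At 6 Mbps: 10086.1 / 6 = 1681.0 s ≈ 28 minutes.

28 minutes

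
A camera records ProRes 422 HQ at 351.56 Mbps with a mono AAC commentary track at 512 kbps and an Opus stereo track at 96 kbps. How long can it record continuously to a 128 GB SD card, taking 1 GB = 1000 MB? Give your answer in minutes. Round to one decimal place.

Audio total: 512 + 96 = 608 kbps = 0.608 Mbps.
Total bitrate: 351.56 + 0.608 = 352.168 Mbps.
Capacity: 128 GB = 1,024,000 Mb.
Recording time: 1,024,000 / 352.168 = 2,908 s ≈ 48.5 minutes.

48.5 minutes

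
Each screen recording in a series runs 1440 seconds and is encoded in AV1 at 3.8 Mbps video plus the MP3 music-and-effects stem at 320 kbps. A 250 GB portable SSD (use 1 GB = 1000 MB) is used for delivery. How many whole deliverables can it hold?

337

Audio: 320 kbps = 0.320 Mbps.
Total bitrate: 4.120 Mbps.
Per item: 4.120 Mbps × 1440 s = 5,933 Mb = 741.6 MB.
Capacity: 250 GB = 2,000,000 Mb; 337.11 items → 337 complete.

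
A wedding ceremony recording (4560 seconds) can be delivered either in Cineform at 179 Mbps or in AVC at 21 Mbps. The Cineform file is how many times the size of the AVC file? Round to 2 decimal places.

Cineform: 179.000 Mbps × 4560 s = 816240.0 Mb = 102.030 GB.
AVC: 21.000 Mbps × 4560 s = 95760.0 Mb = 11.970 GB.
Ratio: 102.030 / 11.970 = 8.524.

8.52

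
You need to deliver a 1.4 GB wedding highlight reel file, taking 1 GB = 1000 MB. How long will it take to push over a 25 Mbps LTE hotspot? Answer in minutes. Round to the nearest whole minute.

7 minutes

File: 1.4 GB = 11200.0 Mb.
At 25 Mbps: 11200.0 / 25 = 448.0 s ≈ 7.47 minutes.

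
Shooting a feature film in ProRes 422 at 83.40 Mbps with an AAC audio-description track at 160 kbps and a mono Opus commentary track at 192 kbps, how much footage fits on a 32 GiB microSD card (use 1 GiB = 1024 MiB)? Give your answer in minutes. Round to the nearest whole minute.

55 minutes

Audio total: 160 + 192 = 352 kbps = 0.352 Mbps.
Total bitrate: 83.40 + 0.352 = 83.752 Mbps.
Capacity: 32 GiB = 274,878 Mb.
Recording time: 274,878 / 83.752 = 3,282 s ≈ 54.7 minutes.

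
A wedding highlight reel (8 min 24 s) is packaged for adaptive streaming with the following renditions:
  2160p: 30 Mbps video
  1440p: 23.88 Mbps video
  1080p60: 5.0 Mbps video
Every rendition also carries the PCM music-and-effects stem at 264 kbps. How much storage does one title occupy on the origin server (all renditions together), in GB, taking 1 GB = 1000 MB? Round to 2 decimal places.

3.76 GB

8 min 24 s = 504 s
Audio: 264 kbps = 0.264 Mbps.
Sum of rendition bitrates: (30+0.264) + (23.88+0.264) + (5.0+0.264) = 59.672 Mbps.
× 504 s = 30,075 Mb = 3,759 MB = 3.759 GB.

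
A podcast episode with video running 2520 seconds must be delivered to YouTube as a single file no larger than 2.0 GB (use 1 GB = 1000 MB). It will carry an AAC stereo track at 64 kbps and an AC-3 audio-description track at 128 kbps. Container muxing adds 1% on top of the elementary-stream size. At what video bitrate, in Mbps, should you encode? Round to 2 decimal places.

Budget: 2.0 GB = 16000.0 Mb.
Stream payload after overhead: 16000.0 / 1.01 = 15841.6 Mb.
Total bitrate budget: 15841.6 Mb / 2520 s = 6.286 Mbps.
Audio total: 64 + 128 = 192 kbps = 0.192 Mbps.
Video: 6.286 − 0.192 = 6.094 Mbps.

6.09 Mbps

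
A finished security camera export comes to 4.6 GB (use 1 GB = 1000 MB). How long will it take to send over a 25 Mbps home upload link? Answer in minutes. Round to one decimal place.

File: 4.6 GB = 36800.0 Mb.
At 25 Mbps: 36800.0 / 25 = 1472.0 s ≈ 24.5 minutes.

24.5 minutes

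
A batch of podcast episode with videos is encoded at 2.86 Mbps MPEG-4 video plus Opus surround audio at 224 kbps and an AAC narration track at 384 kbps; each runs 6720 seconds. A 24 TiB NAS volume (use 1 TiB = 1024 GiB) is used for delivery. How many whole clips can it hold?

Audio total: 224 + 384 = 608 kbps = 0.608 Mbps.
Total bitrate: 3.468 Mbps.
Per item: 3.468 Mbps × 6720 s = 23,305 Mb = 2,913 MB.
Capacity: 24 TiB = 211,106,233 Mb; 9058.43 items → 9058 complete.

9058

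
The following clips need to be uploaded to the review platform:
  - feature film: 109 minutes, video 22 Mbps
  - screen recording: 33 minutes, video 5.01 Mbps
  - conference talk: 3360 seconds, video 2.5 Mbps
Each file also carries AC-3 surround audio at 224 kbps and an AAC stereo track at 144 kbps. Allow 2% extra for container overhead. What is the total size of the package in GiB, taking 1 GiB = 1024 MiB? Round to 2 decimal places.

Audio total: 224 + 144 = 368 kbps = 0.368 Mbps.
feature film: 22.368 Mbps × 6540 s × 1.02 = 149212.5 Mb
screen recording: 5.378 Mbps × 1980 s × 1.02 = 10861.4 Mb
conference talk: 2.868 Mbps × 3360 s × 1.02 = 9829.2 Mb
Total: 169903.1 Mb = 21237.9 MB.
= 19.78 GiB.

19.78 GiB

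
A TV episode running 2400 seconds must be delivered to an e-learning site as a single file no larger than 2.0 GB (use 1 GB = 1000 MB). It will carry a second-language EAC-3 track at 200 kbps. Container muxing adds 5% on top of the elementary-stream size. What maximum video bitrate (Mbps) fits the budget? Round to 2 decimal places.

6.15 Mbps

Budget: 2.0 GB = 16000.0 Mb.
Stream payload after overhead: 16000.0 / 1.05 = 15238.1 Mb.
Total bitrate budget: 15238.1 Mb / 2400 s = 6.349 Mbps.
Audio: 200 kbps = 0.200 Mbps.
Video: 6.349 − 0.200 = 6.149 Mbps.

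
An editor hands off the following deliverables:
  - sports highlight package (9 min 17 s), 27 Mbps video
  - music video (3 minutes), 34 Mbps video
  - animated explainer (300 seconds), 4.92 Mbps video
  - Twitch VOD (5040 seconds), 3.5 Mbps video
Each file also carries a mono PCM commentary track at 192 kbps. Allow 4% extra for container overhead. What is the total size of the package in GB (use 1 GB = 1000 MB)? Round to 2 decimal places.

Audio: 192 kbps = 0.192 Mbps.
sports highlight package: 27.192 Mbps × 557 s × 1.04 = 15751.8 Mb
music video: 34.192 Mbps × 180 s × 1.04 = 6400.7 Mb
animated explainer: 5.112 Mbps × 300 s × 1.04 = 1594.9 Mb
Twitch VOD: 3.692 Mbps × 5040 s × 1.04 = 19352.0 Mb
Total: 43099.5 Mb = 5387.4 MB.
= 5.387 GB.

5.39 GB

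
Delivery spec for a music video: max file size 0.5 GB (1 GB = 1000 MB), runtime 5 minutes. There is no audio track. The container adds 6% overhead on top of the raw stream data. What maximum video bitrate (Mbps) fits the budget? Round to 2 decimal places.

Budget: 0.5 GB = 4000.0 Mb.
Stream payload after overhead: 4000.0 / 1.06 = 3773.6 Mb.
5 min = 300 s
Total bitrate budget: 3773.6 Mb / 300 s = 12.579 Mbps.

12.58 Mbps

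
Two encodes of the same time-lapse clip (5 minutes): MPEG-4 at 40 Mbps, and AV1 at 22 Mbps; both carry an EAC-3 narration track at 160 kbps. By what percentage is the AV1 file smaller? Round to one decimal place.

5 min = 300 s
Audio: 160 kbps = 0.160 Mbps.
MPEG-4: 40.160 Mbps × 300 s = 12048.0 Mb = 1.403 GiB.
AV1: 22.160 Mbps × 300 s = 6648.0 Mb = 0.774 GiB.
Reduction: (1 − 0.774/1.403) × 100 = 44.82%.

44.8%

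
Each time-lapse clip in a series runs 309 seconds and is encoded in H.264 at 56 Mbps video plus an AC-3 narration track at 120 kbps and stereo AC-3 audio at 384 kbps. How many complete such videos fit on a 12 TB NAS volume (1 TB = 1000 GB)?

Audio total: 120 + 384 = 504 kbps = 0.504 Mbps.
Total bitrate: 56.504 Mbps.
Per item: 56.504 Mbps × 309 s = 17,460 Mb = 2,182 MB.
Capacity: 12 TB = 96,000,000 Mb; 5498.36 items → 5498 complete.

5498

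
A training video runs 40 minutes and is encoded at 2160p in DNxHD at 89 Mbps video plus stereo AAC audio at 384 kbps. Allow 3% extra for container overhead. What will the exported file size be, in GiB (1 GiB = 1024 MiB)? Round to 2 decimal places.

25.72 GiB

40 min = 2400 s
Audio: 384 kbps = 0.384 Mbps.
Total bitrate: 89 + 0.384 = 89.384 Mbps.
Stream data: 89.384 Mbps × 2400 s = 214521.6 Mb.
With 3% container overhead: ×1.03.
220,957 Mb = 27,619,656,000 bytes ÷ 1,073,741,824 = 25.72 GiB.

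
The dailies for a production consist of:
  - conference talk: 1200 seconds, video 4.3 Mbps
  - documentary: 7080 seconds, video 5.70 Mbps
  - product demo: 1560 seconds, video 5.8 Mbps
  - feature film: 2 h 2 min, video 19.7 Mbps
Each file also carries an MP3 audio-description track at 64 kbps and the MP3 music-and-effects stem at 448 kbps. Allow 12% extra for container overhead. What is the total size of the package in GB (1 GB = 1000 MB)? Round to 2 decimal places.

29.06 GB

Audio total: 64 + 448 = 512 kbps = 0.512 Mbps.
conference talk: 4.812 Mbps × 1200 s × 1.12 = 6467.3 Mb
documentary: 6.212 Mbps × 7080 s × 1.12 = 49258.7 Mb
product demo: 6.312 Mbps × 1560 s × 1.12 = 11028.3 Mb
feature film: 20.212 Mbps × 7320 s × 1.12 = 165706.1 Mb
Total: 232460.4 Mb = 29057.5 MB.
= 29.06 GB.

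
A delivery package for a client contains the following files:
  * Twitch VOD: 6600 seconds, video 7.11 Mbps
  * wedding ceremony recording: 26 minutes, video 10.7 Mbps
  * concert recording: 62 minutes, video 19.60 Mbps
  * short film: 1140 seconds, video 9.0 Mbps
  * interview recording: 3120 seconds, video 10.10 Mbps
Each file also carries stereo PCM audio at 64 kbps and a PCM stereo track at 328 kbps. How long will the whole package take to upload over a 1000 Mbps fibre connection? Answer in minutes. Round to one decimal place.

3.1 minutes

Audio total: 64 + 328 = 392 kbps = 0.392 Mbps.
Twitch VOD: 7.502 Mbps × 6600 s = 49513.2 Mb
wedding ceremony recording: 11.092 Mbps × 1560 s = 17303.5 Mb
concert recording: 19.992 Mbps × 3720 s = 74370.2 Mb
short film: 9.392 Mbps × 1140 s = 10706.9 Mb
interview recording: 10.492 Mbps × 3120 s = 32735.0 Mb
Total: 184628.9 Mb = 23078.6 MB.
At 1000 Mbps: 184628.9 / 1000 = 185 s ≈ 3.08 minutes.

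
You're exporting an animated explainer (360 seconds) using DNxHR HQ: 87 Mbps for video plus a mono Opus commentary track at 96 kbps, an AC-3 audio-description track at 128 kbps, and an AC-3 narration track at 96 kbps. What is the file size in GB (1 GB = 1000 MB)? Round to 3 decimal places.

3.929 GB

Audio total: 96 + 128 + 96 = 320 kbps = 0.320 Mbps.
Total bitrate: 87 + 0.320 = 87.320 Mbps.
Stream data: 87.320 Mbps × 360 s = 31435.2 Mb.
31,435 Mb ÷ 8 = 3,929 MB → 3.929 GB.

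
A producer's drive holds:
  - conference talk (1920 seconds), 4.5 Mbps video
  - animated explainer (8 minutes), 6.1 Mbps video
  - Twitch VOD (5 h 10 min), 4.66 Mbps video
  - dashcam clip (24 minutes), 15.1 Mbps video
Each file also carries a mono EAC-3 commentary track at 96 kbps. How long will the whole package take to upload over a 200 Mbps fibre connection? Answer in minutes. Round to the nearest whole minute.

Audio: 96 kbps = 0.096 Mbps.
conference talk: 4.596 Mbps × 1920 s = 8824.3 Mb
animated explainer: 6.196 Mbps × 480 s = 2974.1 Mb
Twitch VOD: 4.756 Mbps × 18600 s = 88461.6 Mb
dashcam clip: 15.196 Mbps × 1440 s = 21882.2 Mb
Total: 122142.2 Mb = 15267.8 MB.
At 200 Mbps: 122142.2 / 200 = 611 s ≈ 10.2 minutes.

10 minutes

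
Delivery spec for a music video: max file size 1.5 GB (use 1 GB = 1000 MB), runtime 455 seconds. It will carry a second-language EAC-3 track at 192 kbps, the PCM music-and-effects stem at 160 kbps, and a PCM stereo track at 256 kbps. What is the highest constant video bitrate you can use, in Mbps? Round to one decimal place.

25.8 Mbps

Budget: 1.5 GB = 12000.0 Mb.
Total bitrate budget: 12000.0 Mb / 455 s = 26.374 Mbps.
Audio total: 192 + 160 + 256 = 608 kbps = 0.608 Mbps.
Video: 26.374 − 0.608 = 25.766 Mbps.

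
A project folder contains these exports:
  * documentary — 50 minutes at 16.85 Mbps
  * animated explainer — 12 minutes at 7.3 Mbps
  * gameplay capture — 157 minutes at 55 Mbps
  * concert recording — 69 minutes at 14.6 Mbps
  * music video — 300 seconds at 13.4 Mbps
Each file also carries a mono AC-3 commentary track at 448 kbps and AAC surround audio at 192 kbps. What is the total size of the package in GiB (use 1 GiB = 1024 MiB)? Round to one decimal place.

75.6 GiB

Audio total: 448 + 192 = 640 kbps = 0.640 Mbps.
documentary: 17.490 Mbps × 3000 s = 52470.0 Mb
animated explainer: 7.940 Mbps × 720 s = 5716.8 Mb
gameplay capture: 55.640 Mbps × 9420 s = 524128.8 Mb
concert recording: 15.240 Mbps × 4140 s = 63093.6 Mb
music video: 14.040 Mbps × 300 s = 4212.0 Mb
Total: 649621.2 Mb = 81202.6 MB.
= 75.63 GiB.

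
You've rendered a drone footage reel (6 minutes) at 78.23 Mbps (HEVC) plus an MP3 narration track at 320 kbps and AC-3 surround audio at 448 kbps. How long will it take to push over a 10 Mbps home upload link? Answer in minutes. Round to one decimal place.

47.4 minutes

6 min = 360 s
Audio total: 320 + 448 = 768 kbps = 0.768 Mbps.
Total bitrate: 78.998 Mbps.
File: 78.998 Mbps × 360 s = 28439.3 Mb.
At 10 Mbps: 28439.3 / 10 = 2843.9 s ≈ 47.4 minutes.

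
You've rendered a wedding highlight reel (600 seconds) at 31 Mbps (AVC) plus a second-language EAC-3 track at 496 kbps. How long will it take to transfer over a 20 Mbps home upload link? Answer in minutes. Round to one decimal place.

Audio: 496 kbps = 0.496 Mbps.
Total bitrate: 31.496 Mbps.
File: 31.496 Mbps × 600 s = 18897.6 Mb.
At 20 Mbps: 18897.6 / 20 = 944.9 s ≈ 15.7 minutes.

15.7 minutes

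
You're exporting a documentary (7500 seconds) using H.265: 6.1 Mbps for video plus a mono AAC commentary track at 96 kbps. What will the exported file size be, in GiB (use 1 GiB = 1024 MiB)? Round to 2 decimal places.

5.41 GiB

Audio: 96 kbps = 0.096 Mbps.
Total bitrate: 6.1 + 0.096 = 6.196 Mbps.
Stream data: 6.196 Mbps × 7500 s = 46470.0 Mb.
46,470 Mb = 5,808,750,000 bytes ÷ 1,073,741,824 = 5.410 GiB.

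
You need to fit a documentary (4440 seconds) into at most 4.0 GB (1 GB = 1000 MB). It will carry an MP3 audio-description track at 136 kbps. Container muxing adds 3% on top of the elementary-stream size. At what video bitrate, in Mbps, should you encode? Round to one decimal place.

6.9 Mbps

Budget: 4.0 GB = 32000.0 Mb.
Stream payload after overhead: 32000.0 / 1.03 = 31068.0 Mb.
Total bitrate budget: 31068.0 Mb / 4440 s = 6.997 Mbps.
Audio: 136 kbps = 0.136 Mbps.
Video: 6.997 − 0.136 = 6.861 Mbps.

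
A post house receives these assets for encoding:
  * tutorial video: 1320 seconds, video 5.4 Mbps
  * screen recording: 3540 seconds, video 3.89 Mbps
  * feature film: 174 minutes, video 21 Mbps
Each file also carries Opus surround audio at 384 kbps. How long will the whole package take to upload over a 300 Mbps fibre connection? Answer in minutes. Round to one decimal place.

Audio: 384 kbps = 0.384 Mbps.
tutorial video: 5.784 Mbps × 1320 s = 7634.9 Mb
screen recording: 4.274 Mbps × 3540 s = 15130.0 Mb
feature film: 21.384 Mbps × 10440 s = 223249.0 Mb
Total: 246013.8 Mb = 30751.7 MB.
At 300 Mbps: 246013.8 / 300 = 820 s ≈ 13.7 minutes.

13.7 minutes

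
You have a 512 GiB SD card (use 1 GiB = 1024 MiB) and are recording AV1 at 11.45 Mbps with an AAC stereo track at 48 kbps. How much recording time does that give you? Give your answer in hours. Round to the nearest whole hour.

106 hours

Audio: 48 kbps = 0.048 Mbps.
Total bitrate: 11.45 + 0.048 = 11.498 Mbps.
Capacity: 512 GiB = 4,398,047 Mb.
Recording time: 4,398,047 / 11.498 = 382,505 s ≈ 106 hours.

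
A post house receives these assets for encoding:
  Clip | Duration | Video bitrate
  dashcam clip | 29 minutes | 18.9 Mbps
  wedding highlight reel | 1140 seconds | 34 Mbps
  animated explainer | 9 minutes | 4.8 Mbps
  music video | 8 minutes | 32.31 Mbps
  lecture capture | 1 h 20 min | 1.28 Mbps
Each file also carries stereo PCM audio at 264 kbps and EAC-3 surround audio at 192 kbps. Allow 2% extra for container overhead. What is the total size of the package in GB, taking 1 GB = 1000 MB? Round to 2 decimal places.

12.73 GB

Audio total: 264 + 192 = 456 kbps = 0.456 Mbps.
dashcam clip: 19.356 Mbps × 1740 s × 1.02 = 34353.0 Mb
wedding highlight reel: 34.456 Mbps × 1140 s × 1.02 = 40065.4 Mb
animated explainer: 5.256 Mbps × 540 s × 1.02 = 2895.0 Mb
music video: 32.766 Mbps × 480 s × 1.02 = 16042.2 Mb
lecture capture: 1.736 Mbps × 4800 s × 1.02 = 8499.5 Mb
Total: 101855.2 Mb = 12731.9 MB.
= 12.73 GB.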